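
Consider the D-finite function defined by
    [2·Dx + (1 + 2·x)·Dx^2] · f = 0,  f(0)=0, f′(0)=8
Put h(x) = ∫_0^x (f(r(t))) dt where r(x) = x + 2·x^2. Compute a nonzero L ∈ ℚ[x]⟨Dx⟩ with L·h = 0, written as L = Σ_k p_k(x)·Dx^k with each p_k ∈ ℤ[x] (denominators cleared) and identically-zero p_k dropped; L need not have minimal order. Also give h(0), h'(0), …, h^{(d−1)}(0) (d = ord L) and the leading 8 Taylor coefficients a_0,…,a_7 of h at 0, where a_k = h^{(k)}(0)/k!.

L = (-2 + 8·x + 16·x^2)·Dx^2 + (1 + 6·x + 12·x^2 + 16·x^3)·Dx^3  (order 3).
h: a_k = 0, 0, 4, 8/3, -16/3, 16/5, 64/15, -256/21, …
ICs: h(0) = 0, h′(0) = 0, h′′(0) = 8.

f: a_k = 0, 8, -8, 32/3, -16, 128/5, -128/3, 512/7, …
f∘r: x↦r, Dx↦Dx/r' in L_f ⇒ L₀.
h=∫₀ˣh₀: take L = L₀·Dx.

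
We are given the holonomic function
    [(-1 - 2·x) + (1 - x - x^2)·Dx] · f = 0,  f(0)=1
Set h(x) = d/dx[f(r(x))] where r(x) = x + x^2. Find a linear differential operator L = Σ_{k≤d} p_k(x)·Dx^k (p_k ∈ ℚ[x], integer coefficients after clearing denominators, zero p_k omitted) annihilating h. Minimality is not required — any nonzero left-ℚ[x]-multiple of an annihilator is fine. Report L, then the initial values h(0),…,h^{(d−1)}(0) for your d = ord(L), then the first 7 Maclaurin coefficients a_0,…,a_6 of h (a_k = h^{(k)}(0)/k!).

f: a_k = 1, 1, 2, 3, 5, 8, 13, …
Change of var in L_f (x↦r) gives L₀.
Derive L from L₀ (diff closure).
L = (6 + 24·x + 48·x^2 + 68·x^3 + 84·x^4 + 60·x^5 + 20·x^6) + (-1 - 3·x + 12·x^3 + 25·x^4 + 24·x^5 + 14·x^6 + 4·x^7)·Dx  (order 1).
h: a_k = 1, 6, 21, 64, 185, 516, 1393, …
ICs: h(0) = 1.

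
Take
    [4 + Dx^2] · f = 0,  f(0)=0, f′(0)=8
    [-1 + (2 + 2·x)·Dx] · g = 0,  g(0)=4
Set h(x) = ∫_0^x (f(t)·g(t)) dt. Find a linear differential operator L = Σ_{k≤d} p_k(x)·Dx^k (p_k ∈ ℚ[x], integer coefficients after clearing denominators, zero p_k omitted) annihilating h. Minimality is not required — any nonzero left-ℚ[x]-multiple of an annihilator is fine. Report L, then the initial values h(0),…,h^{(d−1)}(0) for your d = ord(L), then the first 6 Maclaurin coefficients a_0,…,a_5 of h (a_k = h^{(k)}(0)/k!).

f: a_k = 0, 8, 0, -16/3, 0, 16/15, …
g: a_k = 4, 2, -1/2, 1/4, -5/32, 7/64, …
Product ⇒ symmetric product L₀, ord ≤ 2.
h=∫₀ˣh₀: take L = L₀·Dx.
L = (19 + 32·x + 16·x^2)·Dx + (-4 - 4·x)·Dx^2 + (4 + 8·x + 4·x^2)·Dx^3  (order 3).
h: a_k = 0, 0, 16, 16/3, -19/3, -26/15, …
ICs: h(0) = 0, h′(0) = 0, h′′(0) = 32.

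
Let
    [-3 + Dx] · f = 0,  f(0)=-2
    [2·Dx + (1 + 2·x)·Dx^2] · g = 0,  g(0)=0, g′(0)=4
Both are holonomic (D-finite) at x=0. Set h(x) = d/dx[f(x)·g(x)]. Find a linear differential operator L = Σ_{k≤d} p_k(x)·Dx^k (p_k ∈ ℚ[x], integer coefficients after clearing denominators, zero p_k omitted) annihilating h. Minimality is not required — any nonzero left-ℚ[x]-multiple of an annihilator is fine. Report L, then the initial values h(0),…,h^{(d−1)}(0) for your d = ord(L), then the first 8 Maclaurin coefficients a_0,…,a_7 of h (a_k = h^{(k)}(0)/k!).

f: a_k = -2, -6, -9, -9, -27/4, -81/20, -81/40, -243/280, …
g: a_k = 0, 4, -4, 16/3, -8, 64/5, -64/3, 256/7, …
Sym-product of L_f,L_g gives L₀ (≤ ord 2).
Differentiate: ansatz ord ≤ ord L₀ ⇒ L.
L = (15 + 36·x + 108·x^2) + (-8 - 36·x - 72·x^2)·Dx + (1 + 8·x + 12·x^2)·Dx^2  (order 2).
h: a_k = -8, -32, -68, -64, -83, 4, -1137/10, 896/5, …
ICs: h(0) = -8, h′(0) = -32.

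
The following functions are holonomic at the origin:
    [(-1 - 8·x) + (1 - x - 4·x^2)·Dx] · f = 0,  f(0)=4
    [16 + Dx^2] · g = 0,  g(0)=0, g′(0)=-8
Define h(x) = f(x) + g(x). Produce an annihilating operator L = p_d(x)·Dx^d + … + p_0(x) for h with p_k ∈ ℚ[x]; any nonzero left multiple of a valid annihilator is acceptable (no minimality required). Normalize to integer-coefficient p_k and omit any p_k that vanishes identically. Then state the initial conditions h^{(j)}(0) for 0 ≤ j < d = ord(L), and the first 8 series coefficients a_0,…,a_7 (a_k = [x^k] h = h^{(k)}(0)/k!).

L = (560 + 4608·x + 1664·x^2 + 6144·x^3 + 10240·x^4 + 16384·x^5) + (-208 + 272·x + 896·x^2 - 1408·x^3 - 1536·x^4 + 6144·x^5 + 8192·x^6)·Dx + (35 + 288·x + 104·x^2 + 384·x^3 + 640·x^4 + 1024·x^5)·Dx^2 + (-13 + 17·x + 56·x^2 - 88·x^3 - 96·x^4 + 384·x^5 + 512·x^6)·Dx^3  (order 3).
h: a_k = 4, -4, 20, 172/3, 116, 3644/15, 724, 557708/315, …
ICs: h(0) = 4, h′(0) = -4, h′′(0) = 40.

f: a_k = 4, 4, 20, 36, 116, 260, 724, 1764, …
g: a_k = 0, -8, 0, 64/3, 0, -256/15, 0, 2048/315, …
f+g: L₀ = lclm(L_f,L_g), ord ≤ 1+2.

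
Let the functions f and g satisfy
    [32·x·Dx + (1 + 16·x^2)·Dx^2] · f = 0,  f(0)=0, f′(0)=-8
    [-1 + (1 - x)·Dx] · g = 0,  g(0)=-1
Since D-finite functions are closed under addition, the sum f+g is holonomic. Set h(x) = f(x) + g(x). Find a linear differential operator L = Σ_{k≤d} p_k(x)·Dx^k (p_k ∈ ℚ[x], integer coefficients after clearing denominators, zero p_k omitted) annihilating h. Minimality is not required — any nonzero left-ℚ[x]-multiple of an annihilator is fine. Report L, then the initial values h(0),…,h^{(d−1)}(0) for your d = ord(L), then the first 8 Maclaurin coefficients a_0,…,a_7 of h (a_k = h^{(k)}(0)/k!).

L = (32 - 128·x - 1536·x^2)·Dx + (-19 + 32·x + 656·x^2 - 1536·x^3)·Dx^2 + (1 + 15·x + 240·x^3 - 256·x^4)·Dx^3  (order 3).
h: a_k = -1, -9, -1, 125/3, -1, -2053/5, -1, 32761/7, …
ICs: h(0) = -1, h′(0) = -9, h′′(0) = -2.

f: a_k = 0, -8, 0, 128/3, 0, -2048/5, 0, 32768/7, …
g: a_k = -1, -1, -1, -1, -1, -1, -1, -1, …
Sum ⇒ L₀ = lclm(L_f,L_g) in ℚ(x)⟨Dx⟩.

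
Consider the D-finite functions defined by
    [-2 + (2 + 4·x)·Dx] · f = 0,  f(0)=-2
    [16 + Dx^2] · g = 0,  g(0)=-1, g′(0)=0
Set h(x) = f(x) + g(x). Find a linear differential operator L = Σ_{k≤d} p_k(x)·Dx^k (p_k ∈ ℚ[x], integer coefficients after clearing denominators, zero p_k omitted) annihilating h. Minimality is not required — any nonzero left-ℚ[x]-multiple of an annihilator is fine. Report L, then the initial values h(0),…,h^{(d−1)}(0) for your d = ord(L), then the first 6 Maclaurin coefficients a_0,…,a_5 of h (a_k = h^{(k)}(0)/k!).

L = (-304 - 1024·x - 1024·x^2) + (240 + 1504·x + 3072·x^2 + 2048·x^3)·Dx + (-19 - 64·x - 64·x^2)·Dx^2 + (15 + 94·x + 192·x^2 + 128·x^3)·Dx^3  (order 3).
h: a_k = -3, -2, 9, -1, -113/12, -7/4, …
ICs: h(0) = -3, h′(0) = -2, h′′(0) = 18.

f: a_k = -2, -2, 1, -1, 5/4, -7/4, …
g: a_k = -1, 0, 8, 0, -32/3, 0, …
f+g: L₀ = lclm(L_f,L_g), ord ≤ 1+2.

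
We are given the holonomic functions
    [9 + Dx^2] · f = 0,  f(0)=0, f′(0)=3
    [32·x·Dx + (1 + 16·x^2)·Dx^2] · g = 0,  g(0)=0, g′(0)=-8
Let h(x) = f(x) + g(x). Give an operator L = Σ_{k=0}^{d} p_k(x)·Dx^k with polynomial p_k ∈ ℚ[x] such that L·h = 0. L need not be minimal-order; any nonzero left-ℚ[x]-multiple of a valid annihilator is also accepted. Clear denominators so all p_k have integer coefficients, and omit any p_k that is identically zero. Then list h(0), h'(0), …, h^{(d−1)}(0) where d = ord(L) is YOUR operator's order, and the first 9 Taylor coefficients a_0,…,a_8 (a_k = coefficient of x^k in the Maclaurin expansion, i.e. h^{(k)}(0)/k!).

L = (-52704·x + 967680·x^3 + 663552·x^5)·Dx + (-207 + 13104·x^2 + 283392·x^4 + 331776·x^6)·Dx^2 + (-5856·x + 107520·x^3 + 73728·x^5)·Dx^3 + (-23 + 1456·x^2 + 31488·x^4 + 36864·x^6)·Dx^4  (order 4).
h: a_k = 0, -5, 0, 229/6, 0, -16303/40, 0, 2621197/560, 0, …
ICs: h(0) = 0, h′(0) = -5, h′′(0) = 0, h′′′(0) = 229.

f: a_k = 0, 3, 0, -9/2, 0, 81/40, 0, -243/560, 0, …
g: a_k = 0, -8, 0, 128/3, 0, -2048/5, 0, 32768/7, 0, …
L₀ := lclm(L_f,L_g); ord L₀ ≤ 2+2.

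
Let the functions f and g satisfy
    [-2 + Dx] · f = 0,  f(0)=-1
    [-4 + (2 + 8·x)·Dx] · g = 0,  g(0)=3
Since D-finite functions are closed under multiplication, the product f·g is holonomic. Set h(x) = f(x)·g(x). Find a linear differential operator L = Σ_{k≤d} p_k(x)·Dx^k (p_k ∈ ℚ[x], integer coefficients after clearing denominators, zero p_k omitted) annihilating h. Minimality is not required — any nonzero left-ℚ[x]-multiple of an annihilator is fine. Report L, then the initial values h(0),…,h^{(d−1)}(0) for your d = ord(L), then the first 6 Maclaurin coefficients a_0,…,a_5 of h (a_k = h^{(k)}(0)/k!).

L = (-4 - 8·x) + (1 + 4·x)·Dx  (order 1).
h: a_k = -3, -12, -12, -16, 8, -224/5, …
ICs: h(0) = -3.

f: a_k = -1, -2, -2, -4/3, -2/3, -4/15, …
g: a_k = 3, 6, -6, 12, -30, 84, …
Sym-product of L_f,L_g gives L₀ (≤ ord 1).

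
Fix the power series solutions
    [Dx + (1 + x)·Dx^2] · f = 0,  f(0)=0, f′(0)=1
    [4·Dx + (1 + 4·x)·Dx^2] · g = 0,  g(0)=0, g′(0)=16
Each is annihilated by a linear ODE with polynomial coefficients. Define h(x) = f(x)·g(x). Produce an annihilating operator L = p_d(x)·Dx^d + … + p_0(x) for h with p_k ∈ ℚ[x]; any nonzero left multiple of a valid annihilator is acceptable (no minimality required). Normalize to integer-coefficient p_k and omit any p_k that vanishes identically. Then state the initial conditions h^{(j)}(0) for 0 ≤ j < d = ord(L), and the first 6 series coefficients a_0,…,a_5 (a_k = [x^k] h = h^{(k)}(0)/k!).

L = (136 + 320·x + 256·x^2)·Dx + (290 + 1464·x + 2400·x^2 + 1280·x^3)·Dx^2 + (92 + 740·x + 1992·x^2 + 2240·x^3 + 896·x^4)·Dx^3 + (5 + 58·x + 245·x^2 + 464·x^3 + 400·x^4 + 128·x^5)·Dx^4  (order 4).
h: a_k = 0, 0, 16, -40, 320/3, -940/3, …
ICs: h(0) = 0, h′(0) = 0, h′′(0) = 32, h′′′(0) = -240.

f: a_k = 0, 1, -1/2, 1/3, -1/4, 1/5, …
g: a_k = 0, 16, -32, 256/3, -256, 4096/5, …
h₀=f·g: eliminate ⇒ L₀, order ≤ 2·2.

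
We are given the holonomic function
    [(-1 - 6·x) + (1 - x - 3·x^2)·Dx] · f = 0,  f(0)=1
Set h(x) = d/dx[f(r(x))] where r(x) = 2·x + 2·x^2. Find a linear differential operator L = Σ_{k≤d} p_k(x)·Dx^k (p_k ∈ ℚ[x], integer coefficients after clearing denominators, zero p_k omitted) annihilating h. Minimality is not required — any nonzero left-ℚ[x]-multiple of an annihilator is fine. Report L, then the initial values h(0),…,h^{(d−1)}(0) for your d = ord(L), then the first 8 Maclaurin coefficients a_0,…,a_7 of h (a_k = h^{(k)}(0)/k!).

L = (18 + 156·x + 804·x^2 + 2736·x^3 + 4968·x^4 + 4320·x^5 + 1440·x^6) + (-1 - 12·x + 6·x^2 + 268·x^3 + 900·x^4 + 1368·x^5 + 1008·x^6 + 288·x^7)·Dx  (order 1).
h: a_k = 2, 36, 264, 1952, 13320, 86928, 553280, 3445632, …
ICs: h(0) = 2.

f: a_k = 1, 1, 4, 7, 19, 40, 97, 217, …
Substitute x→r, Dx→(1/r')Dx; clear ⇒ L₀.
Differentiate: ansatz ord ≤ ord L₀ ⇒ L.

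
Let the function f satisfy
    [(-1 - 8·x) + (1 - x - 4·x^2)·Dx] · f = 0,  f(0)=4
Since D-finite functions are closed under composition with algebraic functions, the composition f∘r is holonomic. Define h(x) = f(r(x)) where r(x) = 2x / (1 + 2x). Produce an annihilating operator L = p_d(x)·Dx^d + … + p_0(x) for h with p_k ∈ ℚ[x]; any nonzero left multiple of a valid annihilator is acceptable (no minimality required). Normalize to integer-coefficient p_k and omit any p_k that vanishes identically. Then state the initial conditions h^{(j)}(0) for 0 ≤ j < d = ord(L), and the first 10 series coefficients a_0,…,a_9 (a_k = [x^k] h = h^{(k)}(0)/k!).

L = (2 + 36·x) + (-1 - 4·x + 12·x^2 + 32·x^3)·Dx  (order 1).
h: a_k = 4, 8, 64, 0, 1024, -2048, 20480, -73728, 475136, -2129920, …
ICs: h(0) = 4.

f: a_k = 4, 4, 20, 36, 116, 260, 724, 1764, 4660, 11716, …
Substitute x→r, Dx→(1/r')Dx; clear ⇒ L₀.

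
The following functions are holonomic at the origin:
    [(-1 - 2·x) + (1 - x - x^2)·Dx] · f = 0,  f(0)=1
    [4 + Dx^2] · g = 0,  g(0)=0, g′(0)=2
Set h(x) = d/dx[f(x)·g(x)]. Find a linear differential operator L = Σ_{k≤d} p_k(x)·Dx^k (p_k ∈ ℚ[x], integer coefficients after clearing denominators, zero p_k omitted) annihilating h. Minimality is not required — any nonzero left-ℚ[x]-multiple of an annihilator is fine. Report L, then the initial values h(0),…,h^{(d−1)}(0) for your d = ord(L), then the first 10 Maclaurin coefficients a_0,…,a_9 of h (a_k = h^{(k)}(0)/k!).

L = (-6 - 16·x - 8·x^2 + 16·x^3 + 8·x^4) + (-1 + 2·x + 12·x^2 + 8·x^3)·Dx + (1 - 3·x - x^2 + 4·x^3 + 2·x^4)·Dx^2  (order 2).
h: a_k = 2, 4, 8, 56/3, 38, 368/5, 1250/9, 80912/315, 4208/9, 476612/567, …
ICs: h(0) = 2, h′(0) = 4.

f: a_k = 1, 1, 2, 3, 5, 8, 13, 21, 34, 55, …
g: a_k = 0, 2, 0, -4/3, 0, 4/15, 0, -8/315, 0, 4/2835, …
Sym-product of L_f,L_g gives L₀ (≤ ord 2).
Derive L from L₀ (diff closure).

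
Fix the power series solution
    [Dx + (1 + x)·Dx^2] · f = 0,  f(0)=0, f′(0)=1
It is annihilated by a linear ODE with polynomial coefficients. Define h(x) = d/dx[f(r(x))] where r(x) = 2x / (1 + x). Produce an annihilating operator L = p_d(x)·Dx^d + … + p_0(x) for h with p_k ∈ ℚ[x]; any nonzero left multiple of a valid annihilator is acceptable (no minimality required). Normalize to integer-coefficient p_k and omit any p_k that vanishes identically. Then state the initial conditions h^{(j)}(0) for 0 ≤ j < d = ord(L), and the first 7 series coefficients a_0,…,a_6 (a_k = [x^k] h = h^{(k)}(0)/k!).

f: a_k = 0, 1, -1/2, 1/3, -1/4, 1/5, -1/6, …
f∘r: x↦r, Dx↦Dx/r' in L_f ⇒ L₀.
h₀' ⇒ L via d/dx closure of L₀.
L = (4 + 6·x) + (1 + 4·x + 3·x^2)·Dx  (order 1).
h: a_k = 2, -8, 26, -80, 242, -728, 2186, …
ICs: h(0) = 2.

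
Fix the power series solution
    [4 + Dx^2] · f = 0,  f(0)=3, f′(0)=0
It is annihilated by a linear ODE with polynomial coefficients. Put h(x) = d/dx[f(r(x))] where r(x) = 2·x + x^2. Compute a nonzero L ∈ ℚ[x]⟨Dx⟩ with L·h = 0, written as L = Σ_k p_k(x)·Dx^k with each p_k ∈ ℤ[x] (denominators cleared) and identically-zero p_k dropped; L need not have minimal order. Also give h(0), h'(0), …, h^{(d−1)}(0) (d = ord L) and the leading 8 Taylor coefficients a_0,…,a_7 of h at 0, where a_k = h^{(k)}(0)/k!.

L = (19 + 64·x + 96·x^2 + 64·x^3 + 16·x^4) + (-3 - 3·x)·Dx + (1 + 2·x + x^2)·Dx^2  (order 2).
h: a_k = 0, -48, -72, 104, 320, 928/5, -1232/5, -47984/105, …
ICs: h(0) = 0, h′(0) = -48.

f: a_k = 3, 0, -6, 0, 2, 0, -4/15, 0, …
f∘r: x↦r, Dx↦Dx/r' in L_f ⇒ L₀.
h₀' ⇒ L via d/dx closure of L₀.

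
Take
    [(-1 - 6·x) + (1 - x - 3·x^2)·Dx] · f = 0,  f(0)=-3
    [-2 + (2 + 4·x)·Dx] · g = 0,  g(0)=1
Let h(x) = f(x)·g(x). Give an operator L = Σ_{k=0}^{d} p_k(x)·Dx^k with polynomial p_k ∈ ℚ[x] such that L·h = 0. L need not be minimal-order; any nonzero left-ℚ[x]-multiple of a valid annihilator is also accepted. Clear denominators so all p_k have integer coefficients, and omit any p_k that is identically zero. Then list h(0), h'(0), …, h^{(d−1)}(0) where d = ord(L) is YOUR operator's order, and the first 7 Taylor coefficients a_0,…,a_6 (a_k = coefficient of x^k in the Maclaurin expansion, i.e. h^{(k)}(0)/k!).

L = (2 + 7·x + 9·x^2) + (-1 - x + 5·x^2 + 6·x^3)·Dx  (order 1).
h: a_k = -3, -6, -27/2, -33, -573/8, -693/4, -6147/16, …
ICs: h(0) = -3.

f: a_k = -3, -3, -12, -21, -57, -120, -291, …
g: a_k = 1, 1, -1/2, 1/2, -5/8, 7/8, -21/16, …
Sym-product of L_f,L_g gives L₀ (≤ ord 1).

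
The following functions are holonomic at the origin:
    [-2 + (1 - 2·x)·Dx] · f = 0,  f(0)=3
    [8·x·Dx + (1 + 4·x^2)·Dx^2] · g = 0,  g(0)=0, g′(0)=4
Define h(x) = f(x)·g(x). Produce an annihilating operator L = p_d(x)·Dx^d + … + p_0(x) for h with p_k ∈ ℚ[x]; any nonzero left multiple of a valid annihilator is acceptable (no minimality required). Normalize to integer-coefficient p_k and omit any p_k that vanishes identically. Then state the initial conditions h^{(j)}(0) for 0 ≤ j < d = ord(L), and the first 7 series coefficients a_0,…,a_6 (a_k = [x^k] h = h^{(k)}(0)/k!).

L = 16·x + (4 - 8·x + 32·x^2)·Dx + (-1 + 2·x - 4·x^2 + 8·x^3)·Dx^2  (order 2).
h: a_k = 0, 12, 24, 32, 64, 832/5, 1664/5, …
ICs: h(0) = 0, h′(0) = 12.

f: a_k = 3, 6, 12, 24, 48, 96, 192, …
g: a_k = 0, 4, 0, -16/3, 0, 64/5, 0, …
h₀=f·g: eliminate ⇒ L₀, order ≤ 1·2.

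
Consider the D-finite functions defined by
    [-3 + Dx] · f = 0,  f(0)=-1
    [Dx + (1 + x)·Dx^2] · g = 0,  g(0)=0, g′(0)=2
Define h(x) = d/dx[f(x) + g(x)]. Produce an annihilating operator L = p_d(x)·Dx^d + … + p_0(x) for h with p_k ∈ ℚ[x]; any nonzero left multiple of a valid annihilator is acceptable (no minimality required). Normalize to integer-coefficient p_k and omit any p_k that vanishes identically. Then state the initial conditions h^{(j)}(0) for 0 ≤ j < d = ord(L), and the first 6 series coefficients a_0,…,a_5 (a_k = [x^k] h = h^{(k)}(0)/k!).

f: a_k = -1, -3, -9/2, -9/2, -27/8, -81/40, …
g: a_k = 0, 2, -1, 2/3, -1/2, 2/5, …
Sum ⇒ L₀ = lclm(L_f,L_g) in ℚ(x)⟨Dx⟩.
Derive L from L₀ (diff closure).
L = (-15 - 9·x) + (-7 - 18·x - 9·x^2)·Dx + (4 + 7·x + 3·x^2)·Dx^2  (order 2).
h: a_k = -1, -11, -23/2, -31/2, -65/8, -323/40, …
ICs: h(0) = -1, h′(0) = -11.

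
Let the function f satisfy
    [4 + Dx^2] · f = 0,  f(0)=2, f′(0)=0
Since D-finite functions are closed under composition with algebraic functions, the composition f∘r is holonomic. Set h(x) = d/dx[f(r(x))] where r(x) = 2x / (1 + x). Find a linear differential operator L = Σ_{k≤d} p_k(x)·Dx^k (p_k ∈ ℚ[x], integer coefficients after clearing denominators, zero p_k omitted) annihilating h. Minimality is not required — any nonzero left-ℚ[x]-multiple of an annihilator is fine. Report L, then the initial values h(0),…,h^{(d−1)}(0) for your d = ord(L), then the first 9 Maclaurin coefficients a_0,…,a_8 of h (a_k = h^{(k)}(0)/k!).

f: a_k = 2, 0, -4, 0, 4/3, 0, -8/45, 0, 4/315, …
h₀=f(r): pull back L_f along r ⇒ L₀.
Derive L from L₀ (diff closure).
L = (22 + 12·x + 6·x^2) + (6 + 18·x + 18·x^2 + 6·x^3)·Dx + (1 + 4·x + 6·x^2 + 4·x^3 + x^4)·Dx^2  (order 2).
h: a_k = 0, -32, 96, -320/3, -320/3, 10976/15, -9184/5, 201088/63, -143488/35, …
ICs: h(0) = 0, h′(0) = -32.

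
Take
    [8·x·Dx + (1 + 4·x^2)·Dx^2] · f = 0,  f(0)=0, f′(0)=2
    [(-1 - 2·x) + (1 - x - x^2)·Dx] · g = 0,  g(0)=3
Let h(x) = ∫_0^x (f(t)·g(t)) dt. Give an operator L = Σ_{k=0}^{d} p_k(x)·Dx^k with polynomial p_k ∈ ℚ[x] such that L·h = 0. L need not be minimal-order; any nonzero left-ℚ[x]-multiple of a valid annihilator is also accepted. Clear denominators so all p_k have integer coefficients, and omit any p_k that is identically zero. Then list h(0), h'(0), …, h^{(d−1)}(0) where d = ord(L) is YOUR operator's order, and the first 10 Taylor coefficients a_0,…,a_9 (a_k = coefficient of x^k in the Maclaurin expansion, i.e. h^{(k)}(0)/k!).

L = (2 + 8·x + 24·x^2)·Dx + (2 - 4·x + 16·x^2 + 24·x^3)·Dx^2 + (-1 + x - 3·x^2 + 4·x^3 + 4·x^4)·Dx^3  (order 3).
h: a_k = 0, 0, 3, 2, 1, 2, 83/15, 216/35, 377/140, 2266/315, …
ICs: h(0) = 0, h′(0) = 0, h′′(0) = 6.

f: a_k = 0, 2, 0, -8/3, 0, 32/5, 0, -128/7, 0, 512/9, …
g: a_k = 3, 3, 6, 9, 15, 24, 39, 63, 102, 165, …
Product ⇒ symmetric product L₀, ord ≤ 2.
h=∫₀ˣh₀: take L = L₀·Dx.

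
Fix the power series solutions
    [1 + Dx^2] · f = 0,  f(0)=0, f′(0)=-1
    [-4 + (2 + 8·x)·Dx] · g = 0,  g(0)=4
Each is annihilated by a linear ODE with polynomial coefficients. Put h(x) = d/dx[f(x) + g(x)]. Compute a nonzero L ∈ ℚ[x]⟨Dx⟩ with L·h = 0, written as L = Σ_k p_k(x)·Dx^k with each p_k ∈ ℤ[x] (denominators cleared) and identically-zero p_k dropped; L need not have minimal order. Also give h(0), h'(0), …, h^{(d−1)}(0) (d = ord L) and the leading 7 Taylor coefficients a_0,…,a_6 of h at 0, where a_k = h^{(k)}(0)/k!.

f: a_k = 0, -1, 0, 1/6, 0, -1/120, 0, …
g: a_k = 4, 8, -8, 16, -40, 112, -336, …
Sum ⇒ L₀ = lclm(L_f,L_g) in ℚ(x)⟨Dx⟩.
Differentiate: ansatz ord ≤ ord L₀ ⇒ L.
L = (-122 - 16·x - 32·x^2) + (-13 - 60·x - 48·x^2 - 64·x^3)·Dx + (-122 - 16·x - 32·x^2)·Dx^2 + (-13 - 60·x - 48·x^2 - 64·x^3)·Dx^3  (order 3).
h: a_k = 7, -16, 97/2, -160, 13439/24, -2016, 5322241/720, …
ICs: h(0) = 7, h′(0) = -16, h′′(0) = 97.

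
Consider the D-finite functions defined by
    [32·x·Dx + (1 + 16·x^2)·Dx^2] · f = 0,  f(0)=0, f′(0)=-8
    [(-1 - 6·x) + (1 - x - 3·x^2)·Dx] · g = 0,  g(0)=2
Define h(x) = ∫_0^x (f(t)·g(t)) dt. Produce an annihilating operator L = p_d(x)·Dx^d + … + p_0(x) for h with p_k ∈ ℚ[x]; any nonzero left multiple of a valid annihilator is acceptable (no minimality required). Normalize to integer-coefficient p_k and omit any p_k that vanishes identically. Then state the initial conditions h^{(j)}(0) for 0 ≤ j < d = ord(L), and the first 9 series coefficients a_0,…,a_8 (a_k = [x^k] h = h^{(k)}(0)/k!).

L = (6 + 32·x + 288·x^2)·Dx + (2 - 20·x + 64·x^2 + 288·x^3)·Dx^2 + (-1 + x - 13·x^2 + 16·x^3 + 48·x^4)·Dx^3  (order 3).
h: a_k = 0, 0, -8, -16/3, 16/3, -16/3, -5864/45, -12928/105, 80782/105, …
ICs: h(0) = 0, h′(0) = 0, h′′(0) = -16.

f: a_k = 0, -8, 0, 128/3, 0, -2048/5, 0, 32768/7, 0, …
g: a_k = 2, 2, 8, 14, 38, 80, 194, 434, 1016, …
Product ⇒ symmetric product L₀, ord ≤ 2.
h=∫h₀ ⇒ L = L₀·Dx.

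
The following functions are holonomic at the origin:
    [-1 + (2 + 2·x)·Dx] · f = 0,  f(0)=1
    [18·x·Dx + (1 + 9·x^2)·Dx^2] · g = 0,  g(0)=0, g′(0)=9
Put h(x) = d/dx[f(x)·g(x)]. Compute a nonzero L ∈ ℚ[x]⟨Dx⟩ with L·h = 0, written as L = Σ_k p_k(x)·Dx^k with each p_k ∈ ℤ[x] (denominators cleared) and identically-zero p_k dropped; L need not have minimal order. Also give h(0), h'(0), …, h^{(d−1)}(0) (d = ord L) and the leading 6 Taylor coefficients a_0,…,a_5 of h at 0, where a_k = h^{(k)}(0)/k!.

f: a_k = 1, 1/2, -1/8, 1/16, -5/128, 7/256, …
g: a_k = 0, 9, 0, -27, 0, 729/5, …
f·g: L₀ = L_f ⊗_s L_g, ord ≤ 1·2.
Differentiate: ansatz ord ≤ ord L₀ ⇒ L.
L = (23 + 120·x - 570·x^2 - 648·x^3 - 81·x^4) + (52 + 220·x - 936·x^2 - 3048·x^3 - 2268·x^4 - 324·x^5)·Dx + (4 - 40·x - 68·x^2 - 432·x^3 - 948·x^4 - 648·x^5 - 108·x^6)·Dx^2  (order 2).
h: a_k = 9, 9, -675/8, -207/4, 95247/128, 274401/640, …
ICs: h(0) = 9, h′(0) = 9.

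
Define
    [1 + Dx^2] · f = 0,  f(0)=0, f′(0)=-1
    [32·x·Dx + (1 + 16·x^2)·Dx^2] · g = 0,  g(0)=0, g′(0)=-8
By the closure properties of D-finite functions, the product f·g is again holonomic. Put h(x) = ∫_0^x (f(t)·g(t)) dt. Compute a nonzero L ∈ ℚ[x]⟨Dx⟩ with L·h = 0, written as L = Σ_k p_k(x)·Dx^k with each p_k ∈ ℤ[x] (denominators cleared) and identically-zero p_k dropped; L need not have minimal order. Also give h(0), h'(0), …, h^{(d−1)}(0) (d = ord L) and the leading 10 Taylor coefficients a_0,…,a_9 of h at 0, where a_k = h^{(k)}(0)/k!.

L = (1105 + 51776·x^2 + 22016·x^4 + 16384·x^6 + 65536·x^8)·Dx + (2112·x + 35840·x^3 + 49152·x^5 + 262144·x^7)·Dx^2 + (1122 + 52352·x^2 + 27648·x^4 + 32768·x^6 + 131072·x^8)·Dx^3 + (2112·x + 35840·x^3 + 49152·x^5 + 262144·x^7)·Dx^4 + (17 + 576·x^2 + 5632·x^4 + 16384·x^6 + 65536·x^8)·Dx^5  (order 5).
h: a_k = 0, 0, 0, 8/3, 0, -44/5, 0, 3751/63, 0, -142493/270, …
ICs: h(0) = 0, h′(0) = 0, h′′(0) = 0, h′′′(0) = 16, h′′′′(0) = 0.

f: a_k = 0, -1, 0, 1/6, 0, -1/120, 0, 1/5040, 0, -1/362880, …
g: a_k = 0, -8, 0, 128/3, 0, -2048/5, 0, 32768/7, 0, -524288/9, …
h₀=f·g: eliminate ⇒ L₀, order ≤ 2·2.
h=∫h₀ ⇒ L = L₀·Dx.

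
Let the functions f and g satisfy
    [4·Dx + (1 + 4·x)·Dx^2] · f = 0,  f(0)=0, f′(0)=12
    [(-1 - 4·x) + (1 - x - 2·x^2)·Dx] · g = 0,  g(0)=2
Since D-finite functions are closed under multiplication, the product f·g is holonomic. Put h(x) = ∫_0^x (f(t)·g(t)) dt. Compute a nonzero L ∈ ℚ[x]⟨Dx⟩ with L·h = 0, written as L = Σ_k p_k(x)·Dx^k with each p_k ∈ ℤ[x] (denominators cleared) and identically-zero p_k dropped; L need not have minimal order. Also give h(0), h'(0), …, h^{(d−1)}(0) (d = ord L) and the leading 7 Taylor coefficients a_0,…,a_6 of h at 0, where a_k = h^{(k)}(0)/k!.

L = (8 + 32·x)·Dx + (-2 + 20·x + 40·x^2)·Dx^2 + (-1 - 3·x + 6·x^2 + 8·x^3)·Dx^3  (order 3).
h: a_k = 0, 0, 12, -8, 38, -56, 1044/5, …
ICs: h(0) = 0, h′(0) = 0, h′′(0) = 24.

f: a_k = 0, 12, -24, 64, -192, 3072/5, -2048, …
g: a_k = 2, 2, 6, 10, 22, 42, 86, …
Sym-product of L_f,L_g gives L₀ (≤ ord 2).
Integrate: L := L₀·Dx.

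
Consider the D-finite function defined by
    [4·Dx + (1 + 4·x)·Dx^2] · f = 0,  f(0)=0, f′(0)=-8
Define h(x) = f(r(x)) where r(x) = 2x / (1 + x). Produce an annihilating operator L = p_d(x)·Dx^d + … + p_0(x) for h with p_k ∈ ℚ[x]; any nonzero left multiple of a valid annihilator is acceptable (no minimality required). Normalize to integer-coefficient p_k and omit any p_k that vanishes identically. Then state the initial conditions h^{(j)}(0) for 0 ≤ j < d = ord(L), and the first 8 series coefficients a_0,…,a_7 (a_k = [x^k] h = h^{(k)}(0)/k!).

f: a_k = 0, -8, 16, -128/3, 128, -2048/5, 4096/3, -32768/7, …
f∘r: x↦r, Dx↦Dx/r' in L_f ⇒ L₀.
L = (10 + 18·x)·Dx + (1 + 10·x + 9·x^2)·Dx^2  (order 2).
h: a_k = 0, -16, 80, -1456/3, 3280, -118096/5, 531440/3, -9565936/7, …
ICs: h(0) = 0, h′(0) = -16.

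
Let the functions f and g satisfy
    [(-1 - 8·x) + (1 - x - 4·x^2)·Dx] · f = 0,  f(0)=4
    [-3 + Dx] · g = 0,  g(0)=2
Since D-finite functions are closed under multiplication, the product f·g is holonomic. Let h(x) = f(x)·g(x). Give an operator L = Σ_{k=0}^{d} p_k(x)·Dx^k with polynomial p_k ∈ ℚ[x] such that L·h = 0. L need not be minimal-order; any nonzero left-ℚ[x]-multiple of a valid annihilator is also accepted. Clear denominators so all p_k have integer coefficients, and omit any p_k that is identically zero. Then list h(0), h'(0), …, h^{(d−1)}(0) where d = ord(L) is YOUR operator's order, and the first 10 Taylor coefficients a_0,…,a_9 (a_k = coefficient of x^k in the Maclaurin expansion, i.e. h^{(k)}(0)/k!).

L = (4 + 5·x - 12·x^2) + (-1 + x + 4·x^2)·Dx  (order 1).
h: a_k = 8, 32, 100, 264, 691, 8816/5, 45353/10, 81141/7, 16651081/560, 10654111/140, …
ICs: h(0) = 8.

f: a_k = 4, 4, 20, 36, 116, 260, 724, 1764, 4660, 11716, …
g: a_k = 2, 6, 9, 9, 27/4, 81/20, 81/40, 243/280, 729/2240, 243/2240, …
L₀ := L_f ⊗_s L_g (sym. prod.), ord ≤ 1.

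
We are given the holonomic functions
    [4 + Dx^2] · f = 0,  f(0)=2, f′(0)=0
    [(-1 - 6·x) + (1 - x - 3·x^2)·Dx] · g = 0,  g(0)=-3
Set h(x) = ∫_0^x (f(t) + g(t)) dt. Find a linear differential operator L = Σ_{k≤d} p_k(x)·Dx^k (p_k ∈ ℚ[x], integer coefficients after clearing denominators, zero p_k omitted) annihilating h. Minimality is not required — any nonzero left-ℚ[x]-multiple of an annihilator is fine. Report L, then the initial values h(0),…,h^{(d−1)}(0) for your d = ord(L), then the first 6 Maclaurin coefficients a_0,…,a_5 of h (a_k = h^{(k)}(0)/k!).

f: a_k = 2, 0, -4, 0, 4/3, 0, …
g: a_k = -3, -3, -12, -21, -57, -120, …
Weyl lclm of L_f,L_g ⇒ L₀ (ord ≤ 3).
Integrate: L := L₀·Dx.
L = (-92 - 608·x - 512·x^2 - 1104·x^3 - 360·x^4 - 432·x^5)·Dx + (24 - 4·x - 24·x^2 - 80·x^3 - 180·x^4 - 216·x^5 - 216·x^6)·Dx^2 + (-23 - 152·x - 128·x^2 - 276·x^3 - 90·x^4 - 108·x^5)·Dx^3 + (6 - x - 6·x^2 - 20·x^3 - 45·x^4 - 54·x^5 - 54·x^6)·Dx^4  (order 4).
h: a_k = 0, -1, -3/2, -16/3, -21/4, -167/15, …
ICs: h(0) = 0, h′(0) = -1, h′′(0) = -3, h′′′(0) = -32.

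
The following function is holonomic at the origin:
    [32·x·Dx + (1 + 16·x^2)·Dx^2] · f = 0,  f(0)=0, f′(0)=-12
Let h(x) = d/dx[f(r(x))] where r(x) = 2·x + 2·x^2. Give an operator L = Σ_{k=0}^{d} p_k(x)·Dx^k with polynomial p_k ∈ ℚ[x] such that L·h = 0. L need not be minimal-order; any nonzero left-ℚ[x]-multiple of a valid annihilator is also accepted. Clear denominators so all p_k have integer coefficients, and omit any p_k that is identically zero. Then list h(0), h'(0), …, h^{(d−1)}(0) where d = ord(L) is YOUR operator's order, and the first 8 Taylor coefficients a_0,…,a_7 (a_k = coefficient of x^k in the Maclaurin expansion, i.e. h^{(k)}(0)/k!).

L = (-2 + 128·x + 512·x^2 + 768·x^3 + 384·x^4) + (1 + 2·x + 64·x^2 + 256·x^3 + 320·x^4 + 128·x^5)·Dx  (order 1).
h: a_k = -24, -48, 1536, 6144, -90624, -586752, 4915200, 48758784, …
ICs: h(0) = -24.

f: a_k = 0, -12, 0, 64, 0, -3072/5, 0, 49152/7, …
Substitute x→r, Dx→(1/r')Dx; clear ⇒ L₀.
Derive L from L₀ (diff closure).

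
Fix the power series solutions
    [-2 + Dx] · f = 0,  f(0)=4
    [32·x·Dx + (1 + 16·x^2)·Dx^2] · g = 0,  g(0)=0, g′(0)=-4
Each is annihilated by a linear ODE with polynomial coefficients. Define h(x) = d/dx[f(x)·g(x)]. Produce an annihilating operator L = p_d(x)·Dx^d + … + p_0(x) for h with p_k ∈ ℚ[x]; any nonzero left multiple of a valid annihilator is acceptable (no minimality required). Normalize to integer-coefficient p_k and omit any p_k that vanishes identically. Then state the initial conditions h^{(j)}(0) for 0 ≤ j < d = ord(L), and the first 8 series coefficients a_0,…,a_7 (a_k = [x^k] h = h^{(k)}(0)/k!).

f: a_k = 4, 8, 8, 16/3, 8/3, 16/15, 16/45, 32/315, …
g: a_k = 0, -4, 0, 64/3, 0, -1024/5, 0, 16384/7, …
L₀ := L_f ⊗_s L_g (sym. prod.), ord ≤ 2.
Differentiate: ansatz ord ≤ ord L₀ ⇒ L.
L = (-28 - 128·x + 1664·x^2 - 2048·x^3 + 1024·x^4) + (12 + 96·x - 896·x^2 + 1536·x^3 - 1024·x^4)·Dx + (1 - 16·x + 32·x^2 - 256·x^3 + 256·x^4)·Dx^2  (order 2).
h: a_k = -16, -64, 160, 1792/3, -3296, -27520/3, 816832/15, 44489728/315, …
ICs: h(0) = -16, h′(0) = -64.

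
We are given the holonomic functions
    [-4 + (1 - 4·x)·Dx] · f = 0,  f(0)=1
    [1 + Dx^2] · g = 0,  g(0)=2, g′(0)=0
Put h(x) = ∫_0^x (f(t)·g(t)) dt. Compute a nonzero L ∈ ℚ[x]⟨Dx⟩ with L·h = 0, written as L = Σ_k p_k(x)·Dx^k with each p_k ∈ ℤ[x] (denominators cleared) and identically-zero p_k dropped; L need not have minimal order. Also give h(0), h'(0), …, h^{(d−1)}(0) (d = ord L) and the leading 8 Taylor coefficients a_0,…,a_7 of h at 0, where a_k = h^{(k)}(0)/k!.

f: a_k = 1, 4, 16, 64, 256, 1024, 4096, 16384, …
g: a_k = 2, 0, -1, 0, 1/12, 0, -1/360, 0, …
L₀ := L_f ⊗_s L_g (sym. prod.), ord ≤ 2.
h=∫₀ˣh₀: take L = L₀·Dx.
L = (-1 + 4·x)·Dx + 8·Dx^2 + (-1 + 4·x)·Dx^3  (order 3).
h: a_k = 0, 2, 4, 31/3, 31, 5953/60, 5953/18, 2857439/2520, …
ICs: h(0) = 0, h′(0) = 2, h′′(0) = 8.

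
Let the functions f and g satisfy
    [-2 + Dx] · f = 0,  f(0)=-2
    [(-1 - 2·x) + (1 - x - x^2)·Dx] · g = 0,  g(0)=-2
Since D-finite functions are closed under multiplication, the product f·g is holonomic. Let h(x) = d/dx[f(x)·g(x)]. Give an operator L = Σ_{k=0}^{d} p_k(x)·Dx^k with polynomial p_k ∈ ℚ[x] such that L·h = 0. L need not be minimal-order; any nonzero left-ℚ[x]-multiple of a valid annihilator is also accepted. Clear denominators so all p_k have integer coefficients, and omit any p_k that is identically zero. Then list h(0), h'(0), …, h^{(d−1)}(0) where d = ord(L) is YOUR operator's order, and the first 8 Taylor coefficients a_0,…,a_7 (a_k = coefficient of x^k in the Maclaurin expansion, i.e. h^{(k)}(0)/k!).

L = (12 + 2·x - 10·x^2 + 4·x^4) + (-3 + 3·x + 5·x^2 - 2·x^3 - 2·x^4)·Dx  (order 1).
h: a_k = 12, 48, 124, 272, 552, 16088/15, 10124/5, 393152/105, …
ICs: h(0) = 12.

f: a_k = -2, -4, -4, -8/3, -4/3, -8/15, -8/45, -16/315, …
g: a_k = -2, -2, -4, -6, -10, -16, -26, -42, …
Product ⇒ symmetric product L₀, ord ≤ 1.
h=h₀': d/dx-closure on L₀ ⇒ L.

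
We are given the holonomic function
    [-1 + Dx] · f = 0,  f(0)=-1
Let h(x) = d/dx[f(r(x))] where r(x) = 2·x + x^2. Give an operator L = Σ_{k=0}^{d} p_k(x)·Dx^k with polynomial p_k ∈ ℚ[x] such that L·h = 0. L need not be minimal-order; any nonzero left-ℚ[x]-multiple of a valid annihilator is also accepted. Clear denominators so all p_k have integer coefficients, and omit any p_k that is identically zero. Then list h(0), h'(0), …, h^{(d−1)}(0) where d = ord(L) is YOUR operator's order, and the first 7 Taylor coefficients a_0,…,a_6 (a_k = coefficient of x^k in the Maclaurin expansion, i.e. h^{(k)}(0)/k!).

f: a_k = -1, -1, -1/2, -1/6, -1/24, -1/120, -1/720, …
L₀ from L_f via x↦r, Dx↦r'^{-1}Dx.
h₀' ⇒ L via d/dx closure of L₀.
L = (3 + 4·x + 2·x^2) + (-1 - x)·Dx  (order 1).
h: a_k = -2, -6, -10, -38/3, -13, -173/15, -407/45, …
ICs: h(0) = -2.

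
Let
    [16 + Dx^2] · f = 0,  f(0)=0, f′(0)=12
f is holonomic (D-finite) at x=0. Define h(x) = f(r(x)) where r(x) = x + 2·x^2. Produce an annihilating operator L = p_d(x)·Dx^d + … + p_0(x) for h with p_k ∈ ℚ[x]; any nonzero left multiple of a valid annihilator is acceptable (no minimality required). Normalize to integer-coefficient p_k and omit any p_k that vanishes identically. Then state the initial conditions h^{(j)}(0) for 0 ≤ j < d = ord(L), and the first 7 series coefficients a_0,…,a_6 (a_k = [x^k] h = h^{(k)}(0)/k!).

f: a_k = 0, 12, 0, -32, 0, 128/5, 0, …
f∘r: x↦r, Dx↦Dx/r' in L_f ⇒ L₀.
L = (16 + 192·x + 768·x^2 + 1024·x^3) - 4·Dx + (1 + 4·x)·Dx^2  (order 2).
h: a_k = 0, 12, 24, -32, -192, -1792/5, 0, …
ICs: h(0) = 0, h′(0) = 12.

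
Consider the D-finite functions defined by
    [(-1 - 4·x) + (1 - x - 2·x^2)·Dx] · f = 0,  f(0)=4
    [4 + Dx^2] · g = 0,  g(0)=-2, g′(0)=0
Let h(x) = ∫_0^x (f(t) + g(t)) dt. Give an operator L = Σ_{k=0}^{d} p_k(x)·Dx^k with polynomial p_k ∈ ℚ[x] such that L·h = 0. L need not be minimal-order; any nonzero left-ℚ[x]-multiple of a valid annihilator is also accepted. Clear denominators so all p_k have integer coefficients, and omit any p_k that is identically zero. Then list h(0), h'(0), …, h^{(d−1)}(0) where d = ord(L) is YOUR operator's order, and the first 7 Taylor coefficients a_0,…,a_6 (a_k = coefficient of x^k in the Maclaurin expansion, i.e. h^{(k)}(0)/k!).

L = (68 + 304·x + 200·x^2 + 320·x^3 + 160·x^4 + 128·x^5)·Dx + (-20 + 12·x + 24·x^2 + 8·x^3 + 48·x^4 + 96·x^5 + 64·x^6)·Dx^2 + (17 + 76·x + 50·x^2 + 80·x^3 + 40·x^4 + 32·x^5)·Dx^3 + (-5 + 3·x + 6·x^2 + 2·x^3 + 12·x^4 + 24·x^5 + 16·x^6)·Dx^4  (order 4).
h: a_k = 0, 2, 2, 16/3, 5, 128/15, 14, …
ICs: h(0) = 0, h′(0) = 2, h′′(0) = 4, h′′′(0) = 32.

f: a_k = 4, 4, 12, 20, 44, 84, 172, …
g: a_k = -2, 0, 4, 0, -4/3, 0, 8/45, …
Sum ⇒ L₀ = lclm(L_f,L_g) in ℚ(x)⟨Dx⟩.
Integrate: L := L₀·Dx.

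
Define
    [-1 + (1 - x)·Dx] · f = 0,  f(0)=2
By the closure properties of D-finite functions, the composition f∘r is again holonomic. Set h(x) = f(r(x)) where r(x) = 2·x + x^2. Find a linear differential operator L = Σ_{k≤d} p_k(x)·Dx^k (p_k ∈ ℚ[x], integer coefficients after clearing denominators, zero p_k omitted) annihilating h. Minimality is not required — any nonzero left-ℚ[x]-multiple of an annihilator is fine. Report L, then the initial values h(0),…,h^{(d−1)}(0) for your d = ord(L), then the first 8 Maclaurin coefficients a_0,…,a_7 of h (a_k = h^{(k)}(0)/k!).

L = (2 + 2·x) + (-1 + 2·x + x^2)·Dx  (order 1).
h: a_k = 2, 4, 10, 24, 58, 140, 338, 816, …
ICs: h(0) = 2.

f: a_k = 2, 2, 2, 2, 2, 2, 2, 2, …
f∘r: x↦r, Dx↦Dx/r' in L_f ⇒ L₀.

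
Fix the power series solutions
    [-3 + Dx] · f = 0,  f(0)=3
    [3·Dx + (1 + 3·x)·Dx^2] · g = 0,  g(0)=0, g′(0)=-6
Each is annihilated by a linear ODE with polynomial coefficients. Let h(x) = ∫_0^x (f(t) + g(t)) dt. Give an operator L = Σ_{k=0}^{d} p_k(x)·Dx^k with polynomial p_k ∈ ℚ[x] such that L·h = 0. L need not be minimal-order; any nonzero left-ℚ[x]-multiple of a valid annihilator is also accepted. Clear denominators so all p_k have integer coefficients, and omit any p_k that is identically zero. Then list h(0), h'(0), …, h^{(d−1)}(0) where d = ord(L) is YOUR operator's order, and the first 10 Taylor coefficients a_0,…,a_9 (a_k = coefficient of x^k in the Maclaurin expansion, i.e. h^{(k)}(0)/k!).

f: a_k = 3, 9, 27/2, 27/2, 81/8, 243/40, 243/80, 729/560, 2187/4480, 729/4480, …
g: a_k = 0, -6, 9, -18, 81/2, -486/5, 243, -4374/7, 6561/4, -4374, …
L₀ := lclm(L_f,L_g); ord L₀ ≤ 1+2.
∫: right-multiply L₀ by Dx.
L = (-27 - 27·x)·Dx^2 + (3 - 18·x - 27·x^2)·Dx^3 + (2 + 9·x + 9·x^2)·Dx^4  (order 4).
h: a_k = 0, 3, 3/2, 15/2, -9/8, 81/8, -243/16, 19683/560, -349191/4480, 816723/4480, …
ICs: h(0) = 0, h′(0) = 3, h′′(0) = 3, h′′′(0) = 45.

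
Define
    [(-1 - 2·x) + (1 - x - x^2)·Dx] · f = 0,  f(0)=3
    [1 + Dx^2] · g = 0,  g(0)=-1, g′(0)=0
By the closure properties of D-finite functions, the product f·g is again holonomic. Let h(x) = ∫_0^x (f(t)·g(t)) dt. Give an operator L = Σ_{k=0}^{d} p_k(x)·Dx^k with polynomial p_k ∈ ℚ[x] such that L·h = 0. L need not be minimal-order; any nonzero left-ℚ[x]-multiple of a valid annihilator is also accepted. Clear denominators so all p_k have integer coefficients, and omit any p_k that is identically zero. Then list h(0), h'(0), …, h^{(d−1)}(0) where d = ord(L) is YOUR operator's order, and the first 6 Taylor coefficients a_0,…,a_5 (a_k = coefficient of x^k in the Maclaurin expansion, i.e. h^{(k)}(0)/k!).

f: a_k = 3, 3, 6, 9, 15, 24, …
g: a_k = -1, 0, 1/2, 0, -1/24, 0, …
h₀=f·g: eliminate ⇒ L₀, order ≤ 1·2.
Integrate: L := L₀·Dx.
L = (1 + x + x^2)·Dx + (2 + 4·x)·Dx^2 + (-1 + x + x^2)·Dx^3  (order 3).
h: a_k = 0, -3, -3/2, -3/2, -15/8, -97/40, …
ICs: h(0) = 0, h′(0) = -3, h′′(0) = -3.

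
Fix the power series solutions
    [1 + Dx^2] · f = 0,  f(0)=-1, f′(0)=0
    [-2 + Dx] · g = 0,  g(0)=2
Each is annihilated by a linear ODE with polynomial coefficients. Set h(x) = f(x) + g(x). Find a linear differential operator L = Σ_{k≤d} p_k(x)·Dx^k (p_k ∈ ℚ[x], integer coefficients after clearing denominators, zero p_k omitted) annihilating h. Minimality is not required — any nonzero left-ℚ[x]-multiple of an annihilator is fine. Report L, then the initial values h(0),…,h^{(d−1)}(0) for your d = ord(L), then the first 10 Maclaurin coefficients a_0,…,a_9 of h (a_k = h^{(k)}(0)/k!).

f: a_k = -1, 0, 1/2, 0, -1/24, 0, 1/720, 0, -1/40320, 0, …
g: a_k = 2, 4, 4, 8/3, 4/3, 8/15, 8/45, 16/315, 4/315, 8/2835, …
f+g: L₀ = lclm(L_f,L_g), ord ≤ 2+1.
L = -2 + Dx - 2·Dx^2 + Dx^3  (order 3).
h: a_k = 1, 4, 9/2, 8/3, 31/24, 8/15, 43/240, 16/315, 73/5760, 8/2835, …
ICs: h(0) = 1, h′(0) = 4, h′′(0) = 9.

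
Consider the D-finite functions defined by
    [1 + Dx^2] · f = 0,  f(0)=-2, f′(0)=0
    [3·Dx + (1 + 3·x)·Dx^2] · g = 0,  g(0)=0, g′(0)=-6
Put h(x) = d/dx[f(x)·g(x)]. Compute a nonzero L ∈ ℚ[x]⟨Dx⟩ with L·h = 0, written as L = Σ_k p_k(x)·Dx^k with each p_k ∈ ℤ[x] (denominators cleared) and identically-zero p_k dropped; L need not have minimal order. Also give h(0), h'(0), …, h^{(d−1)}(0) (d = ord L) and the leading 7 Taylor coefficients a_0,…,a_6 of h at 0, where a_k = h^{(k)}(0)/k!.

L = (-8897 - 1764·x - 7722·x^2 - 14364·x^3 - 7533·x^4 + 5832·x^5 + 2916·x^6) + (-3432 - 13248·x - 12420·x^2 - 8100·x^3 + 9720·x^4 + 5832·x^5)·Dx + (-9100 - 3204·x - 11070·x^2 - 17064·x^3 - 6318·x^4 + 11664·x^5 + 5832·x^6)·Dx^2 + (-3432 - 13248·x - 12420·x^2 - 8100·x^3 + 9720·x^4 + 5832·x^5)·Dx^3 + (-203 - 1440·x - 3348·x^2 - 2700·x^3 + 1215·x^4 + 5832·x^5 + 2916·x^6)·Dx^4  (order 4).
h: a_k = 12, -36, 90, -288, 1769/2, -5355/2, 484679/60, …
ICs: h(0) = 12, h′(0) = -36, h′′(0) = 180, h′′′(0) = -1728.

f: a_k = -2, 0, 1, 0, -1/12, 0, 1/360, …
g: a_k = 0, -6, 9, -18, 81/2, -486/5, 243, …
h₀=f·g: eliminate ⇒ L₀, order ≤ 2·2.
Differentiate: ansatz ord ≤ ord L₀ ⇒ L.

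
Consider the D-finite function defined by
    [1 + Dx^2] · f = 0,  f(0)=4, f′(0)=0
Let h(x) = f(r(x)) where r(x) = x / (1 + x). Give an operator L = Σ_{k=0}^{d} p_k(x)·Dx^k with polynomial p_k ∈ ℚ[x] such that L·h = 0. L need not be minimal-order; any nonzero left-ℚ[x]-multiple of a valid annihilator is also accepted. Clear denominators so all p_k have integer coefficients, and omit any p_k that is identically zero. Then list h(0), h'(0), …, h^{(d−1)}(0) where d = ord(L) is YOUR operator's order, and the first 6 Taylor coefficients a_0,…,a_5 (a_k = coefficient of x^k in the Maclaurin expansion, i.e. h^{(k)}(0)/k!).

f: a_k = 4, 0, -2, 0, 1/6, 0, …
Substitute x→r, Dx→(1/r')Dx; clear ⇒ L₀.
L = 1 + (2 + 6·x + 6·x^2 + 2·x^3)·Dx + (1 + 4·x + 6·x^2 + 4·x^3 + x^4)·Dx^2  (order 2).
h: a_k = 4, 0, -2, 4, -35/6, 22/3, …
ICs: h(0) = 4, h′(0) = 0.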